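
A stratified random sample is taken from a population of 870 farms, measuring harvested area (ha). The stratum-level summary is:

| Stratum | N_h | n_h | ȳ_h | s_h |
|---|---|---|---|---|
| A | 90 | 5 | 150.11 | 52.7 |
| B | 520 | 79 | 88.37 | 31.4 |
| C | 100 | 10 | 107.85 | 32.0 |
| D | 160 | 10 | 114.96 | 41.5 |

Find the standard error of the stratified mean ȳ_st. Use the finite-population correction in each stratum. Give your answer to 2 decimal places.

SE(ȳ_st) ≈ 4.01

V̂(ȳ_st) = Σ W_h² (1 − n_h/N_h) s_h²/n_h, with W_h = N_h/N and N = 870:
  stratum A: (90/870)²·(1 − 5/90)·52.7²/5 = 5.61402
  stratum B: (520/870)²·(1 − 79/520)·31.4²/79 = 3.78125
  stratum C: (100/870)²·(1 − 10/100)·32.0²/10 = 1.2176
  stratum D: (160/870)²·(1 − 10/160)·41.5²/10 = 5.46096
V̂(ȳ_st) = 16.0738
SE(ȳ_st) = √16.0738 = 4.00922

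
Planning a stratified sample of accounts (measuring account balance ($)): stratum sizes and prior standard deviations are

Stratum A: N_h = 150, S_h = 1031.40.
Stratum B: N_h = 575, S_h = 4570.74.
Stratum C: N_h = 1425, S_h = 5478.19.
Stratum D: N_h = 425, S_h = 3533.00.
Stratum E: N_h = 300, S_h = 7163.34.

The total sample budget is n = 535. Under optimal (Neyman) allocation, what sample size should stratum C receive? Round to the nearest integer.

293

Neyman allocation: n_h = n · N_h S_h / Σ N_i S_i, with n = 535.
  stratum A: N_h·S_h = 150·1031.40 = 154710.00
  stratum B: N_h·S_h = 575·4570.74 = 2628175.50
  stratum C: N_h·S_h = 1425·5478.19 = 7806420.75
  stratum D: N_h·S_h = 425·3533.00 = 1501525.00
  stratum E: N_h·S_h = 300·7163.34 = 2149002.00
Σ N_h S_h = 14239833.25
n for stratum C = 535·7806420.75/14239833.25 = 293.292 → 293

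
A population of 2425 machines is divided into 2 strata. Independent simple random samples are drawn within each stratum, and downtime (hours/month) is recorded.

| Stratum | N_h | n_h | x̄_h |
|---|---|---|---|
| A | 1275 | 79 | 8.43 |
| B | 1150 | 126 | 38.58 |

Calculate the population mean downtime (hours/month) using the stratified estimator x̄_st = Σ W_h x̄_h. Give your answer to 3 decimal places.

N = Σ N_h = 2425. Stratum weights W_h = N_h/N.
x̄_st = (1275·8.43 + 1150·38.58) / 2425 = 22.72794

x̄_st ≈ 22.728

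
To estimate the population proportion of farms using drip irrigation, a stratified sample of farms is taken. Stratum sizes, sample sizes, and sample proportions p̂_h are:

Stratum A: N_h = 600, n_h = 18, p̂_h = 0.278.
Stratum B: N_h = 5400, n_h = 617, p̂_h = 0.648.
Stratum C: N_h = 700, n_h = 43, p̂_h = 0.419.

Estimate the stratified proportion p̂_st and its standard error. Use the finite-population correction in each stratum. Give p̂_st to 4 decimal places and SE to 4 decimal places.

N = 6700; stratum weights W_h = N_h/N.
p̂_st = Σ W_h p̂_h = (600·0.278 + 5400·0.648 + 700·0.419)/6700 = 0.59094
V̂(p̂_st) = Σ W_h² (1 − n_h/N_h) p̂_h(1−p̂_h)/(n_h−1):
  stratum A: (600/6700)²·(1 − 18/600)·0.278·0.722/17 = 9.18455e-05
  stratum B: (5400/6700)²·(1 − 617/5400)·0.648·0.352/616 = 0.00021305
  stratum C: (700/6700)²·(1 − 43/700)·0.419·0.581/42 = 5.9382e-05
V̂(p̂_st) = 0.000364277; SE = √V̂ = 0.0190861

p̂_st ≈ 0.5909, SE ≈ 0.0191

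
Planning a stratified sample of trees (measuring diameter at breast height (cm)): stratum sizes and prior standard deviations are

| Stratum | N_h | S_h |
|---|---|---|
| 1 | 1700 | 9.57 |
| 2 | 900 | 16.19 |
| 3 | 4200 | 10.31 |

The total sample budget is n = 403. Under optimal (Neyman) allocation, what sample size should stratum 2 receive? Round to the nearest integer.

Neyman allocation: n_h = n · N_h S_h / Σ N_i S_i, with n = 403.
  stratum 1: N_h·S_h = 1700·9.57 = 16269.00
  stratum 2: N_h·S_h = 900·16.19 = 14571.00
  stratum 3: N_h·S_h = 4200·10.31 = 43302.00
Σ N_h S_h = 74142.00
n for stratum 2 = 403·14571.00/74142.00 = 79.201 → 79

79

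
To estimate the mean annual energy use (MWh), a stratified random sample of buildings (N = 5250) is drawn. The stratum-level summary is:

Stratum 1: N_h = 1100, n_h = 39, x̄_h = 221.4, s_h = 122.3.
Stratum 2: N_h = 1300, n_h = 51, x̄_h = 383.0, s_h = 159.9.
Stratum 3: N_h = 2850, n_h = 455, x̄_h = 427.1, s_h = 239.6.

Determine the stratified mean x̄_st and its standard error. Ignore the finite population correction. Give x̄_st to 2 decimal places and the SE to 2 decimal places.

x̄_st ≈ 373.08, SE ≈ 9.21

x̄_st = Σ W_h x̄_h = (1100·221.4 + 1300·383.0 + 2850·427.1)/5250 = 373.08095
V̂(x̄_st) = Σ W_h² s_h²/n_h, with W_h = N_h/N and N = 5250:
  stratum 1: (1100/5250)²·122.3²/39 = 16.8366
  stratum 2: (1300/5250)²·159.9²/51 = 30.7394
  stratum 3: (2850/5250)²·239.6²/455 = 37.1821
V̂(x̄_st) = 84.758
SE(x̄_st) = √84.758 = 9.20641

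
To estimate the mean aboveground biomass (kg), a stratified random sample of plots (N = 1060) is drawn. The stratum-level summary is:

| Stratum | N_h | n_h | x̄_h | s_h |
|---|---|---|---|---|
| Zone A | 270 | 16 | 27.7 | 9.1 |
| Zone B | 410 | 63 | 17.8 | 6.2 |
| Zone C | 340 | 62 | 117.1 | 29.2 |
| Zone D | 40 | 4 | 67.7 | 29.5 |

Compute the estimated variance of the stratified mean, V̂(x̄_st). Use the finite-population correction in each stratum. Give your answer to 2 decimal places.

V̂(x̄_st) = Σ W_h² (1 − n_h/N_h) s_h²/n_h, with W_h = N_h/N and N = 1060:
  stratum Zone A: (270/1060)²·(1 − 16/270)·9.1²/16 = 0.315899
  stratum Zone B: (410/1060)²·(1 − 63/410)·6.2²/63 = 0.0772582
  stratum Zone C: (340/1060)²·(1 − 62/340)·29.2²/62 = 1.15687
  stratum Zone D: (40/1060)²·(1 − 4/40)·29.5²/4 = 0.278827
V̂(x̄_st) = 1.82886

V̂(x̄_st) ≈ 1.83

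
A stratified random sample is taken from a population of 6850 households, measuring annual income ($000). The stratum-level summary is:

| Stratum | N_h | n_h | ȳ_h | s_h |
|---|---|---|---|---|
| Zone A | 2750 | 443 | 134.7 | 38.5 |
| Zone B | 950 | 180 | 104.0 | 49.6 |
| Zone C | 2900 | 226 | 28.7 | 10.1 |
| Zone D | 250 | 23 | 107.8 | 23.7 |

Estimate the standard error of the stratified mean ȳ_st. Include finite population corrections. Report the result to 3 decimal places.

SE(ȳ_st) ≈ 0.877

V̂(ȳ_st) = Σ W_h² (1 − n_h/N_h) s_h²/n_h, with W_h = N_h/N and N = 6850:
  stratum Zone A: (2750/6850)²·(1 − 443/2750)·38.5²/443 = 0.452394
  stratum Zone B: (950/6850)²·(1 − 180/950)·49.6²/180 = 0.213071
  stratum Zone C: (2900/6850)²·(1 − 226/2900)·10.1²/226 = 0.0745955
  stratum Zone D: (250/6850)²·(1 − 23/250)·23.7²/23 = 0.0295361
V̂(ȳ_st) = 0.769597
SE(ȳ_st) = √0.769597 = 0.877266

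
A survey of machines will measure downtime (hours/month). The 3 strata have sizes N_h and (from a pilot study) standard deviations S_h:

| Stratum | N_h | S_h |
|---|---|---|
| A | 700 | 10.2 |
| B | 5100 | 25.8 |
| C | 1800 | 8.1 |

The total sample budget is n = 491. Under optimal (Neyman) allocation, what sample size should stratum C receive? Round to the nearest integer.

Neyman allocation: n_h = n · N_h S_h / Σ N_i S_i, with n = 491.
  stratum A: N_h·S_h = 700·10.2 = 7140.00
  stratum B: N_h·S_h = 5100·25.8 = 131580.00
  stratum C: N_h·S_h = 1800·8.1 = 14580.00
Σ N_h S_h = 153300.00
n for stratum C = 491·14580.00/153300.00 = 46.698 → 47

47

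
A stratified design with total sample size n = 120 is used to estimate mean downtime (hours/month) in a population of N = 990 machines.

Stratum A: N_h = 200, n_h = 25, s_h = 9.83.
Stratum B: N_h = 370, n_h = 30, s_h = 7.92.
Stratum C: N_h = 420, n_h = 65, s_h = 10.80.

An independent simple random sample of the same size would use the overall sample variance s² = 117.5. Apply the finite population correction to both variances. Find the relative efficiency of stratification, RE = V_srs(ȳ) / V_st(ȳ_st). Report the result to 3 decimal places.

RE ≈ 1.267

V̂(ȳ_st) = Σ W_h² (1 − n_h/N_h) s_h²/n_h, with W_h = N_h/N and N = 990:
  stratum A: (200/990)²·(1 − 25/200)·9.83²/25 = 0.138027
  stratum B: (370/990)²·(1 − 30/370)·7.92²/30 = 0.268373
  stratum C: (420/990)²·(1 − 65/420)·10.80²/65 = 0.272987
V_st = 0.679387
V_srs = (1 − 120/990)·117.5/120 = 0.86048
Relative efficiency = V_srs / V_st = 0.86048/0.679387 = 1.2666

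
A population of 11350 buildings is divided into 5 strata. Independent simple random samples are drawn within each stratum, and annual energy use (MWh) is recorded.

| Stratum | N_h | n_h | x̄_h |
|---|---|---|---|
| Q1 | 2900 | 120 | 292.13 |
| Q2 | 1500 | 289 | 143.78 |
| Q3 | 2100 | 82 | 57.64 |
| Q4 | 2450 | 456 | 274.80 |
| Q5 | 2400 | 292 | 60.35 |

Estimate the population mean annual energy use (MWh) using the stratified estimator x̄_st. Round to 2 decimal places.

N = Σ N_h = 11350. Stratum weights W_h = N_h/N.
x̄_st = (2900·292.13 + 1500·143.78 + 2100·57.64 + 2450·274.80 + 2400·60.35) / 11350 = 176.3869

x̄_st ≈ 176.39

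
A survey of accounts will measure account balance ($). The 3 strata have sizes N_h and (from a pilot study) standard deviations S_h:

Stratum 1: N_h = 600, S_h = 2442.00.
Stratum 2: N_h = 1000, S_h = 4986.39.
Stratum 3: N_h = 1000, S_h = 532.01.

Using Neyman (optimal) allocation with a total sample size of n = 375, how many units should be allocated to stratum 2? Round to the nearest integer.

Neyman allocation: n_h = n · N_h S_h / Σ N_i S_i, with n = 375.
  stratum 1: N_h·S_h = 600·2442.00 = 1465200.00
  stratum 2: N_h·S_h = 1000·4986.39 = 4986390.00
  stratum 3: N_h·S_h = 1000·532.01 = 532010.00
Σ N_h S_h = 6983600.00
n for stratum 2 = 375·4986390.00/6983600.00 = 267.755 → 268

268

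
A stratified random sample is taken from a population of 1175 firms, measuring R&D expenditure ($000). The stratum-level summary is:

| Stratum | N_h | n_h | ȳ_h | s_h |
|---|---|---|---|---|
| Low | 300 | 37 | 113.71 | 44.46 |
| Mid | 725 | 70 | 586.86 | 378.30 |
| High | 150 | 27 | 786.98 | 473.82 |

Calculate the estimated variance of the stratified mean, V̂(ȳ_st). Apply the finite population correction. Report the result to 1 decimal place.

V̂(ȳ_st) ≈ 817.4

V̂(ȳ_st) = Σ W_h² (1 − n_h/N_h) s_h²/n_h, with W_h = N_h/N and N = 1175:
  stratum Low: (300/1175)²·(1 − 37/300)·44.46²/37 = 3.05308
  stratum Mid: (725/1175)²·(1 − 70/725)·378.30²/70 = 703.199
  stratum High: (150/1175)²·(1 − 27/150)·473.82²/27 = 111.118
V̂(ȳ_st) = 817.37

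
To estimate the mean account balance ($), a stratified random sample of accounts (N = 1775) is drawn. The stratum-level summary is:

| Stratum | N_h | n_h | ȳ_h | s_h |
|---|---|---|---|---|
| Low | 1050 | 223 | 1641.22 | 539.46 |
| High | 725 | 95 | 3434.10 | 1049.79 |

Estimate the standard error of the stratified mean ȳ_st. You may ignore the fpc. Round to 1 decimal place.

SE(ȳ_st) ≈ 48.9

V̂(ȳ_st) = Σ W_h² s_h²/n_h, with W_h = N_h/N and N = 1775:
  stratum Low: (1050/1775)²·539.46²/223 = 456.663
  stratum High: (725/1775)²·1049.79²/95 = 1935.35
V̂(ȳ_st) = 2392.02
SE(ȳ_st) = √2392.02 = 48.9083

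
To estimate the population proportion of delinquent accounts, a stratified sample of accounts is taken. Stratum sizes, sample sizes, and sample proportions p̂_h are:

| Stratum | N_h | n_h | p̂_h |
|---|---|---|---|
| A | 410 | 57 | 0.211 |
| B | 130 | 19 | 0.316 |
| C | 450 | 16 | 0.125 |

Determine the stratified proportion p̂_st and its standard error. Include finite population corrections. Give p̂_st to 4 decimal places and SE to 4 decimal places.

p̂_st ≈ 0.1857, SE ≈ 0.0455

N = 990; stratum weights W_h = N_h/N.
p̂_st = Σ W_h p̂_h = (410·0.211 + 130·0.316 + 450·0.125)/990 = 0.18570
V̂(p̂_st) = Σ W_h² (1 − n_h/N_h) p̂_h(1−p̂_h)/(n_h−1):
  stratum A: (410/990)²·(1 − 57/410)·0.211·0.789/56 = 0.000438995
  stratum B: (130/990)²·(1 − 19/130)·0.316·0.684/18 = 0.000176794
  stratum C: (450/990)²·(1 − 16/450)·0.125·0.875/15 = 0.00145298
V̂(p̂_st) = 0.00206877; SE = √V̂ = 0.0454837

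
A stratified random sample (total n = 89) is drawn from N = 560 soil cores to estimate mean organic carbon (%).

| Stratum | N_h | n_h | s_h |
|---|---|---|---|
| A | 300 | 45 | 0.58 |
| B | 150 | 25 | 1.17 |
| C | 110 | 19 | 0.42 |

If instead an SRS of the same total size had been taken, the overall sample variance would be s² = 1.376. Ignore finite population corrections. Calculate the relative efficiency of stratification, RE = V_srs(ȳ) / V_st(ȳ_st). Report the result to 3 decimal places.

RE ≈ 2.404

V̂(ȳ_st) = Σ W_h² s_h²/n_h, with W_h = N_h/N and N = 560:
  stratum A: (300/560)²·0.58²/45 = 0.00214541
  stratum B: (150/560)²·1.17²/25 = 0.0039286
  stratum C: (110/560)²·0.42²/19 = 0.000358224
V_st = 0.00643224
V_srs = s²/n = 1.376/89 = 0.0154607
Relative efficiency = V_srs / V_st = 0.0154607/0.00643224 = 2.4036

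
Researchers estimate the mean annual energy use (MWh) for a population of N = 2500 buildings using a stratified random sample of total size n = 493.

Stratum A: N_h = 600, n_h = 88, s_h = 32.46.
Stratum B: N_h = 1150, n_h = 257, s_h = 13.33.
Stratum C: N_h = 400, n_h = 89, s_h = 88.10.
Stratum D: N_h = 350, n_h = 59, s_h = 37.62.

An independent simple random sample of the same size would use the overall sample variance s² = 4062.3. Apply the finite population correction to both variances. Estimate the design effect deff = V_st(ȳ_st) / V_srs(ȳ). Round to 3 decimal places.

deff ≈ 0.428

V̂(ȳ_st) = Σ W_h² (1 − n_h/N_h) s_h²/n_h, with W_h = N_h/N and N = 2500:
  stratum A: (600/2500)²·(1 − 88/600)·32.46²/88 = 0.588512
  stratum B: (1150/2500)²·(1 − 257/1150)·13.33²/257 = 0.113605
  stratum C: (400/2500)²·(1 − 89/400)·88.10²/89 = 1.73581
  stratum D: (350/2500)²·(1 − 59/350)·37.62²/59 = 0.390901
V_st = 2.82883
V_srs = (1 − 493/2500)·4062.3/493 = 6.61504
deff = V_st / V_srs = 2.82883/6.61504 = 0.4276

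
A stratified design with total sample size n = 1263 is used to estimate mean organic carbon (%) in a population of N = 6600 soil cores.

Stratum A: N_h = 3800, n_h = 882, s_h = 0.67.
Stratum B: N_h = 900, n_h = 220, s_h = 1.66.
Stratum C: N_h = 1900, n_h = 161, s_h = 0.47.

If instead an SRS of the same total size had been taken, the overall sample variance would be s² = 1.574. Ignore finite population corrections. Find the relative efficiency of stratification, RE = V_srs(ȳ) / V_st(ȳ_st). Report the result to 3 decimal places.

RE ≈ 2.418

V̂(ȳ_st) = Σ W_h² s_h²/n_h, with W_h = N_h/N and N = 6600:
  stratum A: (3800/6600)²·0.67²/882 = 0.000168718
  stratum B: (900/6600)²·1.66²/220 = 0.000232911
  stratum C: (1900/6600)²·0.47²/161 = 0.000113708
V_st = 0.000515336
V_srs = s²/n = 1.574/1263 = 0.00124624
Relative efficiency = V_srs / V_st = 0.00124624/0.000515336 = 2.4183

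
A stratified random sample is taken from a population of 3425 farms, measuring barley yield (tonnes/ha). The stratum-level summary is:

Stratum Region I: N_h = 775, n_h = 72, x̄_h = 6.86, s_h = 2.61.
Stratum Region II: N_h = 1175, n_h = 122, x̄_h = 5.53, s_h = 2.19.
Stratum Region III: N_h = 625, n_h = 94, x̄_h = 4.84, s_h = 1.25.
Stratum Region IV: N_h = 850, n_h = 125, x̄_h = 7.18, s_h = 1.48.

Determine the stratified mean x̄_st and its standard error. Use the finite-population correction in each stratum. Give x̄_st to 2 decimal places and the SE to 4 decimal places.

x̄_st = Σ W_h x̄_h = (775·6.86 + 1175·5.53 + 625·4.84 + 850·7.18)/3425 = 6.11453
V̂(x̄_st) = Σ W_h² (1 − n_h/N_h) s_h²/n_h, with W_h = N_h/N and N = 3425:
  stratum Region I: (775/3425)²·(1 − 72/775)·2.61²/72 = 0.00439425
  stratum Region II: (1175/3425)²·(1 − 122/1175)·2.19²/122 = 0.00414642
  stratum Region III: (625/3425)²·(1 − 94/625)·1.25²/94 = 0.000470268
  stratum Region IV: (850/3425)²·(1 − 125/850)·1.48²/125 = 0.000920554
V̂(x̄_st) = 0.00993149
SE(x̄_st) = √0.00993149 = 0.0996569

x̄_st ≈ 6.11, SE ≈ 0.0997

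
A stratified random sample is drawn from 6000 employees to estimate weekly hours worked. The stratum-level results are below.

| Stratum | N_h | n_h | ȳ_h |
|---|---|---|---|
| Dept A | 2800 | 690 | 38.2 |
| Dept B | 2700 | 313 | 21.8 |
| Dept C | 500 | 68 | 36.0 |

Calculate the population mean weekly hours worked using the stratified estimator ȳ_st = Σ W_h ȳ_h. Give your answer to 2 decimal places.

N = Σ N_h = 6000. Stratum weights W_h = N_h/N.
ȳ_st = (2800·38.2 + 2700·21.8 + 500·36.0) / 6000 = 30.6367

ȳ_st ≈ 30.64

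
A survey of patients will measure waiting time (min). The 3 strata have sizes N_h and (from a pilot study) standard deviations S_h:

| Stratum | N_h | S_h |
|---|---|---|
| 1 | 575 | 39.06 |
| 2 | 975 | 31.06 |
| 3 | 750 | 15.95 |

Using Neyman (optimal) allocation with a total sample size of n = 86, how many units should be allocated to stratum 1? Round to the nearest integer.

Neyman allocation: n_h = n · N_h S_h / Σ N_i S_i, with n = 86.
  stratum 1: N_h·S_h = 575·39.06 = 22459.50
  stratum 2: N_h·S_h = 975·31.06 = 30283.50
  stratum 3: N_h·S_h = 750·15.95 = 11962.50
Σ N_h S_h = 64705.50
n for stratum 1 = 86·22459.50/64705.50 = 29.851 → 30

30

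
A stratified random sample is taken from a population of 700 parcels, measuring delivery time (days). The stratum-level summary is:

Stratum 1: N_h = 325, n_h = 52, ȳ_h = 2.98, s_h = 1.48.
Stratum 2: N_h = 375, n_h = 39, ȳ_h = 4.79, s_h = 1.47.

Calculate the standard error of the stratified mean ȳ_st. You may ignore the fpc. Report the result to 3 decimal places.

V̂(ȳ_st) = Σ W_h² s_h²/n_h, with W_h = N_h/N and N = 700:
  stratum 1: (325/700)²·1.48²/52 = 0.0090801
  stratum 2: (375/700)²·1.47²/39 = 0.0159014
V̂(ȳ_st) = 0.0249815
SE(ȳ_st) = √0.0249815 = 0.158056

SE(ȳ_st) ≈ 0.158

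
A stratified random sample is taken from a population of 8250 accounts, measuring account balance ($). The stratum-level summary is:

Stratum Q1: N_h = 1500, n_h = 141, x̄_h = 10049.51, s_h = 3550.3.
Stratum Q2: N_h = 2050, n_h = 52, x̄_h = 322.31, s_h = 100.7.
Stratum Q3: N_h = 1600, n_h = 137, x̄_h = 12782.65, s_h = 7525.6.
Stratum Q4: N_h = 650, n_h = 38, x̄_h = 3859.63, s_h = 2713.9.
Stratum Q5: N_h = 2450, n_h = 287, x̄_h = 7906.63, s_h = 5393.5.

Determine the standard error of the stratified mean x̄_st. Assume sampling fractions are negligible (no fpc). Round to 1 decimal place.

SE(x̄_st) ≈ 169.3

V̂(x̄_st) = Σ W_h² s_h²/n_h, with W_h = N_h/N and N = 8250:
  stratum Q1: (1500/8250)²·3550.3²/141 = 2955.19
  stratum Q2: (2050/8250)²·100.7²/52 = 12.0408
  stratum Q3: (1600/8250)²·7525.6²/137 = 15548.7
  stratum Q4: (650/8250)²·2713.9²/38 = 1203.16
  stratum Q5: (2450/8250)²·5393.5²/287 = 8938.89
V̂(x̄_st) = 28658
SE(x̄_st) = √28658 = 169.287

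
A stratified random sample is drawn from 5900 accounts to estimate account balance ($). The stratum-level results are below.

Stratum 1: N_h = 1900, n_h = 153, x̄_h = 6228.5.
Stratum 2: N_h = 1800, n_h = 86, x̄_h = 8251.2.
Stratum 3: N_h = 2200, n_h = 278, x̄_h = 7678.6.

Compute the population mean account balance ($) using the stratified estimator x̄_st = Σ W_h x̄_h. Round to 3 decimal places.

N = Σ N_h = 5900. Stratum weights W_h = N_h/N.
x̄_st = (1900·6228.5 + 1800·8251.2 + 2200·7678.6) / 5900 = 7386.31017

x̄_st ≈ 7386.310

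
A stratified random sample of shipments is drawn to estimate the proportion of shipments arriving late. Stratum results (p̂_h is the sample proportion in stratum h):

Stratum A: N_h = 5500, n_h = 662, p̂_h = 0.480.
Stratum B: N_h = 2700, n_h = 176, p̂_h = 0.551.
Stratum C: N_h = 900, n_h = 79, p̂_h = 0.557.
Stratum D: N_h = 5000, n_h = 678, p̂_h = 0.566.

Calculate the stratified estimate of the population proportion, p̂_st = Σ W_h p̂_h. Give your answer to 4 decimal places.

p̂_st ≈ 0.5290

N = 14100; stratum weights W_h = N_h/N.
p̂_st = Σ W_h p̂_h = (5500·0.480 + 2700·0.551 + 900·0.557 + 5000·0.566)/14100 = 0.52901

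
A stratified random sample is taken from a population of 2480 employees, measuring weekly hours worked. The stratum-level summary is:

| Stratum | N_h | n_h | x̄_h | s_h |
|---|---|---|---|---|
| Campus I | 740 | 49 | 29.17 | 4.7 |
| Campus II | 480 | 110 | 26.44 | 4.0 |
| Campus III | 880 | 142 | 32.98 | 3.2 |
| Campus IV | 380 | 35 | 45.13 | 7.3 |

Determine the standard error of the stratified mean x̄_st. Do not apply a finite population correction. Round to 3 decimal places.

SE(x̄_st) ≈ 0.301

V̂(x̄_st) = Σ W_h² s_h²/n_h, with W_h = N_h/N and N = 2480:
  stratum Campus I: (740/2480)²·4.7²/49 = 0.0401384
  stratum Campus II: (480/2480)²·4.0²/110 = 0.00544887
  stratum Campus III: (880/2480)²·3.2²/142 = 0.00907974
  stratum Campus IV: (380/2480)²·7.3²/35 = 0.0357472
V̂(x̄_st) = 0.0904141
SE(x̄_st) = √0.0904141 = 0.300689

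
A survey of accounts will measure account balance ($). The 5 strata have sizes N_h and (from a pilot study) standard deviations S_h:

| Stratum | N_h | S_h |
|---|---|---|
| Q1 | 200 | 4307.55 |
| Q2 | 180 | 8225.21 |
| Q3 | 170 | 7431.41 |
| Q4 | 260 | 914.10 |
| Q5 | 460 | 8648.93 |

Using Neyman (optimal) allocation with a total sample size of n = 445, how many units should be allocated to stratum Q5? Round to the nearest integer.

Neyman allocation: n_h = n · N_h S_h / Σ N_i S_i, with n = 445.
  stratum Q1: N_h·S_h = 200·4307.55 = 861510.00
  stratum Q2: N_h·S_h = 180·8225.21 = 1480537.80
  stratum Q3: N_h·S_h = 170·7431.41 = 1263339.70
  stratum Q4: N_h·S_h = 260·914.10 = 237666.00
  stratum Q5: N_h·S_h = 460·8648.93 = 3978507.80
Σ N_h S_h = 7821561.30
n for stratum Q5 = 445·3978507.80/7821561.30 = 226.353 → 226

226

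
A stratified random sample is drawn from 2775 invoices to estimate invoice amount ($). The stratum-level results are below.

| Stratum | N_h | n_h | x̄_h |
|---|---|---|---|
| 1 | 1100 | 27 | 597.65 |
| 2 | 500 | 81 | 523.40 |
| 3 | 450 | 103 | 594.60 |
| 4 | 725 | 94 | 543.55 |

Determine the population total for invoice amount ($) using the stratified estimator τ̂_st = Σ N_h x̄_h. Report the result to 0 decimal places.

τ̂_st = Σ N_h x̄_h = 1100·597.65 + 500·523.40 + 450·594.60 + 725·543.55 = 1580759

τ̂_st ≈ 1580759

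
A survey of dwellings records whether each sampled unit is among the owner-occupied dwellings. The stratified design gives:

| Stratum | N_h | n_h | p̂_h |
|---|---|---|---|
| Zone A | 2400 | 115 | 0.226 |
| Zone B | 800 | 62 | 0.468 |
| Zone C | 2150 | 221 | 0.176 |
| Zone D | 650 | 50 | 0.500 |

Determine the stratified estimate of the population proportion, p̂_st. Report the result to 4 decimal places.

p̂_st ≈ 0.2700

N = 6000; stratum weights W_h = N_h/N.
p̂_st = Σ W_h p̂_h = (2400·0.226 + 800·0.468 + 2150·0.176 + 650·0.500)/6000 = 0.27003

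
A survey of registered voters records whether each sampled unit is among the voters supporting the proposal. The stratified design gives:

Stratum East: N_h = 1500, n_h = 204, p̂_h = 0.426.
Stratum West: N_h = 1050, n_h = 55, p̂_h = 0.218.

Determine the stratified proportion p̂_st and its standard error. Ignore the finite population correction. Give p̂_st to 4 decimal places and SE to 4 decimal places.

N = 2550; stratum weights W_h = N_h/N.
p̂_st = Σ W_h p̂_h = (1500·0.426 + 1050·0.218)/2550 = 0.34035
V̂(p̂_st) = Σ W_h² p̂_h(1−p̂_h)/(n_h−1):
  stratum East: (1500/2550)²·0.426·0.574/203 = 0.0004168
  stratum West: (1050/2550)²·0.218·0.782/54 = 0.000535264
V̂(p̂_st) = 0.000952064; SE = √V̂ = 0.0308555

p̂_st ≈ 0.3404, SE ≈ 0.0309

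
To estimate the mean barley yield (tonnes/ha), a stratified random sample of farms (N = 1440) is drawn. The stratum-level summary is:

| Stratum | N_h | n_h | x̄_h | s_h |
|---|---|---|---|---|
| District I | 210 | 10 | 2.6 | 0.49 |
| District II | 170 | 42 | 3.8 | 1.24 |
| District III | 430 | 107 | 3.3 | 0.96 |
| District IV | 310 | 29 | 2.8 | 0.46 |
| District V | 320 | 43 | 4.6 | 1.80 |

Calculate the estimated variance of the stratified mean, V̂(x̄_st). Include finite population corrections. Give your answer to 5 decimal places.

V̂(x̄_st) ≈ 0.00497

V̂(x̄_st) = Σ W_h² (1 − n_h/N_h) s_h²/n_h, with W_h = N_h/N and N = 1440:
  stratum District I: (210/1440)²·(1 − 10/210)·0.49²/10 = 0.000486314
  stratum District II: (170/1440)²·(1 − 42/170)·1.24²/42 = 0.000384174
  stratum District III: (430/1440)²·(1 − 107/430)·0.96²/107 = 0.000576906
  stratum District IV: (310/1440)²·(1 − 29/310)·0.46²/29 = 0.000306521
  stratum District V: (320/1440)²·(1 − 43/320)·1.80²/43 = 0.00322093
V̂(x̄_st) = 0.00497484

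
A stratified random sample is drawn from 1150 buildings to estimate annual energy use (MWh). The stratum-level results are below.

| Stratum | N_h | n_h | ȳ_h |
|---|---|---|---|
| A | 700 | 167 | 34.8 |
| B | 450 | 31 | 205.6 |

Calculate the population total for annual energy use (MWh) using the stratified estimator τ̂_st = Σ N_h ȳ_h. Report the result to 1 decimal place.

τ̂_st ≈ 116880.0

τ̂_st = Σ N_h ȳ_h = 700·34.8 + 450·205.6 = 116880.0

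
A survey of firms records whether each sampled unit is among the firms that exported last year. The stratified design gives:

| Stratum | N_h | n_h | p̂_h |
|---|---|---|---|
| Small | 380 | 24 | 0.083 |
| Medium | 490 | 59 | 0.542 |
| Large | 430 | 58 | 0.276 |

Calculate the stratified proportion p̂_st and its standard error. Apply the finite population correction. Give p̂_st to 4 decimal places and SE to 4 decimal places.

N = 1300; stratum weights W_h = N_h/N.
p̂_st = Σ W_h p̂_h = (380·0.083 + 490·0.542 + 430·0.276)/1300 = 0.31985
V̂(p̂_st) = Σ W_h² (1 − n_h/N_h) p̂_h(1−p̂_h)/(n_h−1):
  stratum Small: (380/1300)²·(1 − 24/380)·0.083·0.917/23 = 0.000264891
  stratum Medium: (490/1300)²·(1 − 59/490)·0.542·0.458/58 = 0.000534839
  stratum Large: (430/1300)²·(1 − 58/430)·0.276·0.724/57 = 0.000331816
V̂(p̂_st) = 0.00113155; SE = √V̂ = 0.0336385

p̂_st ≈ 0.3198, SE ≈ 0.0336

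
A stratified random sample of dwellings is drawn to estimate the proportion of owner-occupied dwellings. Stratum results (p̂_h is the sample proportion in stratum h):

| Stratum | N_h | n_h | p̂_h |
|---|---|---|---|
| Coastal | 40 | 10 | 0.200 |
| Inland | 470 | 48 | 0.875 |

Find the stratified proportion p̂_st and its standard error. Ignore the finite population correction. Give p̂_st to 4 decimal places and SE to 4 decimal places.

N = 510; stratum weights W_h = N_h/N.
p̂_st = Σ W_h p̂_h = (40·0.200 + 470·0.875)/510 = 0.82206
V̂(p̂_st) = Σ W_h² p̂_h(1−p̂_h)/(n_h−1):
  stratum Coastal: (40/510)²·0.200·0.800/9 = 0.00010936
  stratum Inland: (470/510)²·0.875·0.125/47 = 0.0019764
V̂(p̂_st) = 0.00208576; SE = √V̂ = 0.0456702

p̂_st ≈ 0.8221, SE ≈ 0.0457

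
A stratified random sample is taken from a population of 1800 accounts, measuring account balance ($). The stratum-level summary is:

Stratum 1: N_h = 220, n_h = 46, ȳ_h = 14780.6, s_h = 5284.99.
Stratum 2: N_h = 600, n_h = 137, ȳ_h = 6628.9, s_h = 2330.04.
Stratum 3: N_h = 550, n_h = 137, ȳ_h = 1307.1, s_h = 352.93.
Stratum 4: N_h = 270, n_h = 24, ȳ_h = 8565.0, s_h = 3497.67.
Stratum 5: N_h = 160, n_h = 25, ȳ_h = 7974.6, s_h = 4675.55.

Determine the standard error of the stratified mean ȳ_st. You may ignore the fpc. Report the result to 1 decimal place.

SE(ȳ_st) ≈ 178.7

V̂(ȳ_st) = Σ W_h² s_h²/n_h, with W_h = N_h/N and N = 1800:
  stratum 1: (220/1800)²·5284.99²/46 = 9070.49
  stratum 2: (600/1800)²·2330.04²/137 = 4403.15
  stratum 3: (550/1800)²·352.93²/137 = 84.8862
  stratum 4: (270/1800)²·3497.67²/24 = 11469.1
  stratum 5: (160/1800)²·4675.55²/25 = 6909.08
V̂(ȳ_st) = 31936.7
SE(ȳ_st) = √31936.7 = 178.708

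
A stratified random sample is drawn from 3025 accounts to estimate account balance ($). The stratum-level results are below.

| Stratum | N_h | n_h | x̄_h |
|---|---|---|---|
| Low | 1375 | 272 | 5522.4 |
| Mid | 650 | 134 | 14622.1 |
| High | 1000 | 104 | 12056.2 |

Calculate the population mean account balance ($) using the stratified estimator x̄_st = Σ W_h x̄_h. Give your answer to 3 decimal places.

x̄_st ≈ 9637.641

N = Σ N_h = 3025. Stratum weights W_h = N_h/N.
x̄_st = (1375·5522.4 + 650·14622.1 + 1000·12056.2) / 3025 = 9637.64132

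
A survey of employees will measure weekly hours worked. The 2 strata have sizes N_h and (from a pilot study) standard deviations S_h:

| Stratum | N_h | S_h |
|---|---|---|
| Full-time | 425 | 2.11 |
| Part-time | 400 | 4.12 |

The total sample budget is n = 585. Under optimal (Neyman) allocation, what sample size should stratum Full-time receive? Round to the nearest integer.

Neyman allocation: n_h = n · N_h S_h / Σ N_i S_i, with n = 585.
  stratum Full-time: N_h·S_h = 425·2.11 = 896.75
  stratum Part-time: N_h·S_h = 400·4.12 = 1648.00
Σ N_h S_h = 2544.75
n for stratum Full-time = 585·896.75/2544.75 = 206.149 → 206

206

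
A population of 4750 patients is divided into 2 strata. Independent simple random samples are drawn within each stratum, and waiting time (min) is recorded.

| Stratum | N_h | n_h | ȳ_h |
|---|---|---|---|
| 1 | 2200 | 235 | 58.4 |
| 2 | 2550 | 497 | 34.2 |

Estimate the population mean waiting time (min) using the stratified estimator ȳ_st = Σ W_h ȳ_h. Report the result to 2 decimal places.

ȳ_st ≈ 45.41

N = Σ N_h = 4750. Stratum weights W_h = N_h/N.
ȳ_st = (2200·58.4 + 2550·34.2) / 4750 = 45.4084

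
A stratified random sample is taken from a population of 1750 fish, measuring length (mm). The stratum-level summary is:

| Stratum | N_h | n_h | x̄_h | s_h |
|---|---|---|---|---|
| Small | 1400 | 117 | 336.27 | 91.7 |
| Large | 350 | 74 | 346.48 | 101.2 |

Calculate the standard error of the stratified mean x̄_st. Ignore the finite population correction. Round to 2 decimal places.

SE(x̄_st) ≈ 7.18

V̂(x̄_st) = Σ W_h² s_h²/n_h, with W_h = N_h/N and N = 1750:
  stratum Small: (1400/1750)²·91.7²/117 = 45.9973
  stratum Large: (350/1750)²·101.2²/74 = 5.53591
V̂(x̄_st) = 51.5333
SE(x̄_st) = √51.5333 = 7.17867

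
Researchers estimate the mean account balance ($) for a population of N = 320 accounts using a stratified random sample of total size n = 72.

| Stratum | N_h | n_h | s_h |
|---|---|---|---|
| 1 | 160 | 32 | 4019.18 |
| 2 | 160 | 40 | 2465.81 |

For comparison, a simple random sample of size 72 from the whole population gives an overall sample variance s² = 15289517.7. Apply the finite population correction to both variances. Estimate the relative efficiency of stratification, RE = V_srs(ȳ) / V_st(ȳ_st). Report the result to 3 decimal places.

RE ≈ 1.271

V̂(ȳ_st) = Σ W_h² (1 − n_h/N_h) s_h²/n_h, with W_h = N_h/N and N = 320:
  stratum 1: (160/320)²·(1 − 32/160)·4019.18²/32 = 100961
  stratum 2: (160/320)²·(1 − 40/160)·2465.81²/40 = 28501
V_st = 129462
V_srs = (1 − 72/320)·15289517.7/72 = 164575
Relative efficiency = V_srs / V_st = 164575/129462 = 1.2712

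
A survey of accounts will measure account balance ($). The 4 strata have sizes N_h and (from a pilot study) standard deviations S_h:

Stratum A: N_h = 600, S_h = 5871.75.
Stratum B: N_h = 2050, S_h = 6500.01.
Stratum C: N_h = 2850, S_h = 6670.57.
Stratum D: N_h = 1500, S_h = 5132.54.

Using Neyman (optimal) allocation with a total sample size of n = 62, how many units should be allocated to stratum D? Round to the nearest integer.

Neyman allocation: n_h = n · N_h S_h / Σ N_i S_i, with n = 62.
  stratum A: N_h·S_h = 600·5871.75 = 3523050.00
  stratum B: N_h·S_h = 2050·6500.01 = 13325020.50
  stratum C: N_h·S_h = 2850·6670.57 = 19011124.50
  stratum D: N_h·S_h = 1500·5132.54 = 7698810.00
Σ N_h S_h = 43558005.00
n for stratum D = 62·7698810.00/43558005.00 = 10.958 → 11

11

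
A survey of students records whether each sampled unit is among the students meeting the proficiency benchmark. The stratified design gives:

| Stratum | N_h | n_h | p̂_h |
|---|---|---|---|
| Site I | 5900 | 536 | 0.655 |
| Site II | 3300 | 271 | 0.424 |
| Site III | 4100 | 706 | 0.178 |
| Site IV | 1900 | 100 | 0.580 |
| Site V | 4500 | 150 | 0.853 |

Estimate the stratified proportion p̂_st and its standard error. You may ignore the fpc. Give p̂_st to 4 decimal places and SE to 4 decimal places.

p̂_st ≈ 0.5550, SE ≈ 0.0118

N = 19700; stratum weights W_h = N_h/N.
p̂_st = Σ W_h p̂_h = (5900·0.655 + 3300·0.424 + 4100·0.178 + 1900·0.580 + 4500·0.853)/19700 = 0.55503
V̂(p̂_st) = Σ W_h² p̂_h(1−p̂_h)/(n_h−1):
  stratum Site I: (5900/19700)²·0.655·0.345/535 = 3.7886e-05
  stratum Site II: (3300/19700)²·0.424·0.576/270 = 2.53817e-05
  stratum Site III: (4100/19700)²·0.178·0.822/705 = 8.98955e-06
  stratum Site IV: (1900/19700)²·0.580·0.420/99 = 2.28885e-05
  stratum Site V: (4500/19700)²·0.853·0.147/149 = 4.39109e-05
V̂(p̂_st) = 0.000139057; SE = √V̂ = 0.0117922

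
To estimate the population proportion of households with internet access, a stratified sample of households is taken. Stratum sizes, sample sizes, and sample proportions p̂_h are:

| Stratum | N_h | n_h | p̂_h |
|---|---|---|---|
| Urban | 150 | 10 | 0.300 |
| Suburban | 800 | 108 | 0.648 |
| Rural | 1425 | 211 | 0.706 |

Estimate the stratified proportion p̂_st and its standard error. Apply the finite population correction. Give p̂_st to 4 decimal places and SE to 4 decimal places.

p̂_st ≈ 0.6608, SE ≈ 0.0245

N = 2375; stratum weights W_h = N_h/N.
p̂_st = Σ W_h p̂_h = (150·0.300 + 800·0.648 + 1425·0.706)/2375 = 0.66082
V̂(p̂_st) = Σ W_h² (1 − n_h/N_h) p̂_h(1−p̂_h)/(n_h−1):
  stratum Urban: (150/2375)²·(1 − 10/150)·0.300·0.700/9 = 8.68698e-05
  stratum Suburban: (800/2375)²·(1 − 108/800)·0.648·0.352/107 = 0.00020922
  stratum Rural: (1425/2375)²·(1 − 211/1425)·0.706·0.294/210 = 0.000303137
V̂(p̂_st) = 0.000599227; SE = √V̂ = 0.0244791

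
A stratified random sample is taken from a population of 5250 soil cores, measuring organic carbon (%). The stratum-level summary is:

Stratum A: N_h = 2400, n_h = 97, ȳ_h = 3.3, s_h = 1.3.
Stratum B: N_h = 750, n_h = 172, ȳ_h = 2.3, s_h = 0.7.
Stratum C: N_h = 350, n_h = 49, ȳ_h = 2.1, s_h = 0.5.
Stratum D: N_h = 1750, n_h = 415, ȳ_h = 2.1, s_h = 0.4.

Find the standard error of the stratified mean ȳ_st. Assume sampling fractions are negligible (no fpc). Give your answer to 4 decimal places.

V̂(ȳ_st) = Σ W_h² s_h²/n_h, with W_h = N_h/N and N = 5250:
  stratum A: (2400/5250)²·1.3²/97 = 0.00364098
  stratum B: (750/5250)²·0.7²/172 = 5.81395e-05
  stratum C: (350/5250)²·0.5²/49 = 2.26757e-05
  stratum D: (1750/5250)²·0.4²/415 = 4.2838e-05
V̂(ȳ_st) = 0.00376464
SE(ȳ_st) = √0.00376464 = 0.0613566

SE(ȳ_st) ≈ 0.0614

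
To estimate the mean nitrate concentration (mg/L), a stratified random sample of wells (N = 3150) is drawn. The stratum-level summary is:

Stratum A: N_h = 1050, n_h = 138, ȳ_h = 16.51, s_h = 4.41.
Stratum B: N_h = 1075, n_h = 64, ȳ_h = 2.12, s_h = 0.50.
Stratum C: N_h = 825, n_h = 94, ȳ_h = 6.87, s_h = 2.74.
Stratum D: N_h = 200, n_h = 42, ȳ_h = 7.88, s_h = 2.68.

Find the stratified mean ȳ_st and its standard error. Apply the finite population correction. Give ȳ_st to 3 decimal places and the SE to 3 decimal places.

ȳ_st ≈ 8.526, SE ≈ 0.139

ȳ_st = Σ W_h ȳ_h = (1050·16.51 + 1075·2.12 + 825·6.87 + 200·7.88)/3150 = 8.52643
V̂(ȳ_st) = Σ W_h² (1 − n_h/N_h) s_h²/n_h, with W_h = N_h/N and N = 3150:
  stratum A: (1050/3150)²·(1 − 138/1050)·4.41²/138 = 0.0136007
  stratum B: (1075/3150)²·(1 − 64/1075)·0.50²/64 = 0.000427857
  stratum C: (825/3150)²·(1 − 94/825)·2.74²/94 = 0.00485427
  stratum D: (200/3150)²·(1 − 42/200)·2.68²/42 = 0.000544611
V̂(ȳ_st) = 0.0194274
SE(ȳ_st) = √0.0194274 = 0.139382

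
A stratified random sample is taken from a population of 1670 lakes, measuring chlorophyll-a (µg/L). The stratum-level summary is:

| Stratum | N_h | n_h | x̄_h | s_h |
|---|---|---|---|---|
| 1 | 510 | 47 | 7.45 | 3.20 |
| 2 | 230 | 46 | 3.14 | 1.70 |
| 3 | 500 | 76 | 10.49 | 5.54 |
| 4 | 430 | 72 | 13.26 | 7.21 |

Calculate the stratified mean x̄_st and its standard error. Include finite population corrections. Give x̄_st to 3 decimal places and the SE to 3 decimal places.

x̄_st = Σ W_h x̄_h = (510·7.45 + 230·3.14 + 500·10.49 + 430·13.26)/1670 = 9.26257
V̂(x̄_st) = Σ W_h² (1 − n_h/N_h) s_h²/n_h, with W_h = N_h/N and N = 1670:
  stratum 1: (510/1670)²·(1 − 47/510)·3.20²/47 = 0.0184468
  stratum 2: (230/1670)²·(1 − 46/230)·1.70²/46 = 0.000953351
  stratum 3: (500/1670)²·(1 − 76/500)·5.54²/76 = 0.0306979
  stratum 4: (430/1670)²·(1 − 72/430)·7.21²/72 = 0.0398526
V̂(x̄_st) = 0.0899506
SE(x̄_st) = √0.0899506 = 0.299918

x̄_st ≈ 9.263, SE ≈ 0.300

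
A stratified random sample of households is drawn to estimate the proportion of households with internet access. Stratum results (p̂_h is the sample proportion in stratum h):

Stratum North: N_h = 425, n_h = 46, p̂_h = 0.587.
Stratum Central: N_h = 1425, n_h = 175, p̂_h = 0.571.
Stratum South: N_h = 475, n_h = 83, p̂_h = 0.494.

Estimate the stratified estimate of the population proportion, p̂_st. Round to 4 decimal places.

N = 2325; stratum weights W_h = N_h/N.
p̂_st = Σ W_h p̂_h = (425·0.587 + 1425·0.571 + 475·0.494)/2325 = 0.55819

p̂_st ≈ 0.5582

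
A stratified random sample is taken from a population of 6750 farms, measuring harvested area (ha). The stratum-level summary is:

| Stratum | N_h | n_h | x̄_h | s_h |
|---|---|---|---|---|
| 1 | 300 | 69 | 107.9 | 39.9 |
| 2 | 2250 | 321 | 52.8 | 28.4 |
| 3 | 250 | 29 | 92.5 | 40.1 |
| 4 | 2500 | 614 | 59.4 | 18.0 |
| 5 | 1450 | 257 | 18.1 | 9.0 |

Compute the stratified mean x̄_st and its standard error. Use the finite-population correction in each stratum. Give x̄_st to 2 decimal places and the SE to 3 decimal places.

x̄_st ≈ 51.71, SE ≈ 0.639

x̄_st = Σ W_h x̄_h = (300·107.9 + 2250·52.8 + 250·92.5 + 2500·59.4 + 1450·18.1)/6750 = 51.70963
V̂(x̄_st) = Σ W_h² (1 − n_h/N_h) s_h²/n_h, with W_h = N_h/N and N = 6750:
  stratum 1: (300/6750)²·(1 − 69/300)·39.9²/69 = 0.0350932
  stratum 2: (2250/6750)²·(1 − 321/2250)·28.4²/321 = 0.239353
  stratum 3: (250/6750)²·(1 − 29/250)·40.1²/29 = 0.0672381
  stratum 4: (2500/6750)²·(1 − 614/2500)·18.0²/614 = 0.0546073
  stratum 5: (1450/6750)²·(1 − 257/1450)·9.0²/257 = 0.0119661
V̂(x̄_st) = 0.408258
SE(x̄_st) = √0.408258 = 0.63895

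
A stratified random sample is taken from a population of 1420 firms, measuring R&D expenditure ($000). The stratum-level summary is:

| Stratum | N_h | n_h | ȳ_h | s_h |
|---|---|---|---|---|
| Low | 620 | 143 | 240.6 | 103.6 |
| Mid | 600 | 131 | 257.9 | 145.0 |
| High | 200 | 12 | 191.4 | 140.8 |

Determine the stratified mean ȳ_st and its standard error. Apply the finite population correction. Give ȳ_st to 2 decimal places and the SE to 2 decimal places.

ȳ_st = Σ W_h ȳ_h = (620·240.6 + 600·257.9 + 200·191.4)/1420 = 240.98028
V̂(ȳ_st) = Σ W_h² (1 − n_h/N_h) s_h²/n_h, with W_h = N_h/N and N = 1420:
  stratum Low: (620/1420)²·(1 − 143/620)·103.6²/143 = 11.0082
  stratum Mid: (600/1420)²·(1 − 131/600)·145.0²/131 = 22.3981
  stratum High: (200/1420)²·(1 − 12/200)·140.8²/12 = 30.806
V̂(ȳ_st) = 64.2124
SE(ȳ_st) = √64.2124 = 8.01326

ȳ_st ≈ 240.98, SE ≈ 8.01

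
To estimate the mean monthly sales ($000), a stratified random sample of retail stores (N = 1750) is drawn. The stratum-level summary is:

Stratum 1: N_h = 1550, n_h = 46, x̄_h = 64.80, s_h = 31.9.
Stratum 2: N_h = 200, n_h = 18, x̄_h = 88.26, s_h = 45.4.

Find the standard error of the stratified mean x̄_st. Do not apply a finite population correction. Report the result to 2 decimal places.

SE(x̄_st) ≈ 4.34

V̂(x̄_st) = Σ W_h² s_h²/n_h, with W_h = N_h/N and N = 1750:
  stratum 1: (1550/1750)²·31.9²/46 = 17.3544
  stratum 2: (200/1750)²·45.4²/18 = 1.49563
V̂(x̄_st) = 18.8501
SE(x̄_st) = √18.8501 = 4.34167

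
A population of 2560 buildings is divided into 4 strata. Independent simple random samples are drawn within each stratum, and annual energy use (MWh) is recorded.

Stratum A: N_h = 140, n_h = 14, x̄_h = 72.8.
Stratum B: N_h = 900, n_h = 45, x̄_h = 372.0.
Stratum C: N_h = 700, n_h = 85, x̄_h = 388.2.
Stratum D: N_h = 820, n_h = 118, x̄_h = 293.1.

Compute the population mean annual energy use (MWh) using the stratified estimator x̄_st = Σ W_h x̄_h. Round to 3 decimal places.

N = Σ N_h = 2560. Stratum weights W_h = N_h/N.
x̄_st = (140·72.8 + 900·372.0 + 700·388.2 + 820·293.1) / 2560 = 334.79453

x̄_st ≈ 334.795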